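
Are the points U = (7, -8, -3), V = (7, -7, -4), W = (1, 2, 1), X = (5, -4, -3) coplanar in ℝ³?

With U as base: UV = (0, 1, -1), UW = (-6, 10, 4), UX = (-2, 4, 0).
UW × UX = (-16, -8, -4).
UV · (UW × UX) = -4.
Since -4 ≠ 0, the four points are not coplanar.

No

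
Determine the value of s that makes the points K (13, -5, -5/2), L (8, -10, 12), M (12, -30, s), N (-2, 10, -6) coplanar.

38

Coplanarity ⇔ det[KL; KM; KN] = 0.
Expanding, this is linear in s: (150)s + (-5700) = 0.
So s = 38.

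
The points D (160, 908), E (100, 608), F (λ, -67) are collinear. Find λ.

-35

The three points are collinear iff det[DE; DF] = 0.
This determinant is linear in λ: (300)λ + (10500) = 0, so λ = -35.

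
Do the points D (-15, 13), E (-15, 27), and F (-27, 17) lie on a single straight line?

DE = (0, 14), DF = (-12, 4).
If collinear, DF would be a scalar multiple of DE. But (0)·(4) ≠ (14)·(-12) (difference 168), so they are not parallel; the points are not collinear.

No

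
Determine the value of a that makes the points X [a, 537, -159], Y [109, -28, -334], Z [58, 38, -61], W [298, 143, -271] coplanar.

750

Coplanarity ⇔ det[XY; XZ; XW] = 0.
Expanding, this is linear in a: (42525)a + (-31893750) = 0.
So a = 750.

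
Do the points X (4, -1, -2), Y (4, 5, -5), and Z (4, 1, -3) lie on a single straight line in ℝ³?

Yes

XY = (0, 6, -3), XZ = (0, 2, -1).
Each component of XZ is 1/3 times the corresponding component of XY, so XZ = 1/3·XY and the points are collinear.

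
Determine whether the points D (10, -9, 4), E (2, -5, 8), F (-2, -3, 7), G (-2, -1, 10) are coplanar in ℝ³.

A normal to the plane through D, E, F is n = DE × DF = (-12, -24, 0).
The plane has equation n·P = 96. For G: n·G = 48.
48 ≠ 96, so G is off the plane.

No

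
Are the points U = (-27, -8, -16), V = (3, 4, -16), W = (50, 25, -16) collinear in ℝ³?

No

UV = (30, 12, 0), UW = (77, 33, 0).
UV × UW = (0, 0, 66).
The cross product is nonzero, so the points do not lie on one line.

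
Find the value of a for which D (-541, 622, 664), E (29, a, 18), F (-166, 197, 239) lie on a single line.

-24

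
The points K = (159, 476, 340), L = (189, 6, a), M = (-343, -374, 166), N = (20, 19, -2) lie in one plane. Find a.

-340

The points are coplanar iff KL · (KM × KN) = 0.
Expanding, this is linear in a: (111264)a + (37829760) = 0.
So a = -340.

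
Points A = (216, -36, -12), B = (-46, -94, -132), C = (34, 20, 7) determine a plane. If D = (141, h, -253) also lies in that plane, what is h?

A normal to the plane is n = AB × AC = (5618, 26818, -25228).
D lies in the plane iff n · AD = 0.
This gives (26818)h + (6624046) = 0, so h = -247.

-247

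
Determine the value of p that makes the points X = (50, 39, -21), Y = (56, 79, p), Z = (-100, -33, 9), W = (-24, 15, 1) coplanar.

Normal to plane XZW: n = (-864, 1080, -1728); plane equation n·P = 35208.
Requiring n·Y = 35208: (-1728)p + (36936) = 35208.
So p = 1.

1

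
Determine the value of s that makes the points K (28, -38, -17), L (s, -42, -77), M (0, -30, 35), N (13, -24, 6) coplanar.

59

Normal to plane KMN: n = (-544, -136, -272); plane equation n·P = -5440.
Requiring n·L = -5440: (-544)s + (26656) = -5440.
So s = 59.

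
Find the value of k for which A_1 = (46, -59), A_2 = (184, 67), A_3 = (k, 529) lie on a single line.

690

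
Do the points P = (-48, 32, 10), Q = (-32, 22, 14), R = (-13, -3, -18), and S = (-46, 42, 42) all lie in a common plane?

Yes

With P as base: PQ = (16, -10, 4), PR = (35, -35, -28), PS = (2, 10, 32).
PR × PS = (-840, -1176, 420).
PQ · (PR × PS) = 0.
The scalar triple product vanishes, so the four points are coplanar.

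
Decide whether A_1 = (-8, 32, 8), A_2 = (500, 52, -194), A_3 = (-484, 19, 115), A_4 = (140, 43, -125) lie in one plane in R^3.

Yes

A normal to the plane through A_1, A_2, A_3 is n = A_1A_2 × A_1A_3 = (-486, 41796, 2916).
The plane has equation n·P = 1364688. For A_4: n·A_4 = 1364688.
Equal, so A_4 lies in the plane and all four are coplanar.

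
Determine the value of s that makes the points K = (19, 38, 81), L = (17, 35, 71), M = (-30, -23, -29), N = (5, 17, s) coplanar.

11

The points are coplanar iff KL · (KM × KN) = 0.
Expanding, this is linear in s: (-25)s + (275) = 0.
So s = 11.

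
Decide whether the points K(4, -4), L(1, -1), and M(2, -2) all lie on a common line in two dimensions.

KL = (-3, 3), KM = (-2, 2).
Twice the signed area of △KLM is (-3)(2) − (3)(-2) = 0.
The triangle is degenerate (zero area), so the points are collinear.

Yes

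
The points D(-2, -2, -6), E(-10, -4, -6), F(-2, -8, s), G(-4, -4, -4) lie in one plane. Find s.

2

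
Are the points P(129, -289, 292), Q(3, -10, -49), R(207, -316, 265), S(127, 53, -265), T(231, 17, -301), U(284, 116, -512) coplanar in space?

No

The plane through P, Q, R has normal n = PQ × PR = (-16740, -30000, -18360) and equation n·X = 1149420.
Checking the remaining points: n·S = 1149420, n·T = 1149420, n·U = 1166160.
Since n·U = 1166160 ≠ 1149420, U is off the plane and the points are not all coplanar.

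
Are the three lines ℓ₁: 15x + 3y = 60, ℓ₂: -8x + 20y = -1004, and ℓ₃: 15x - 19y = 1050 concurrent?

Intersecting ℓ₁ and ℓ₂: solving the 2×2 system gives (x, y) = (13, -45).
Substitute into ℓ₃: (15)(13) + (-19)(-45) = 1050.
This equals 1050, so (13, -45) lies on all three lines and they are concurrent.

Yes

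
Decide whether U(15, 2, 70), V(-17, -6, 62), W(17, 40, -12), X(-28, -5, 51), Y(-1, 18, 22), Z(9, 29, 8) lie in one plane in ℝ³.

The plane through U, V, W has normal n = UV × UW = (960, -2640, -1200) and equation n·P = -74880.
Checking the remaining points: n·X = -74880, n·Y = -74880, n·Z = -77520.
Since n·Z = -77520 ≠ -74880, Z is off the plane and the points are not all coplanar.

No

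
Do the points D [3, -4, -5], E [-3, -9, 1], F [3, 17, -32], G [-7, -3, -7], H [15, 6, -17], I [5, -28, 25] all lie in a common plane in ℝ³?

No

The plane through D, E, F has normal n = DE × DF = (9, -162, -126) and equation n·P = 1305.
Checking the remaining points: n·G = 1305, n·H = 1305, n·I = 1431.
Since n·I = 1431 ≠ 1305, I is off the plane and the points are not all coplanar.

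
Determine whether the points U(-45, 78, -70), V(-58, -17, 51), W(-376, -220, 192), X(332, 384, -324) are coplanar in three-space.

A normal to the plane through U, V, W is n = UV × UW = (11168, -36645, -27571).
The plane has equation n·P = -1430900. For X: n·X = -1430900.
Equal, so X lies in the plane and all four are coplanar.

Yes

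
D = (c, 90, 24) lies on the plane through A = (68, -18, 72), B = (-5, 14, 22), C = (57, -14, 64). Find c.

The plane through A, B, C has equation −56x − 34y + 60z = 1124.
Substituting D: (-56)c + (-1620) = 1124, so c = -49.

-49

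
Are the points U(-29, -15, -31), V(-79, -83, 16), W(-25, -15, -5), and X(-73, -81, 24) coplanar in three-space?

A normal to the plane through U, V, W is n = UV × UW = (-1768, 1488, 272).
The plane has equation n·P = 20520. For X: n·X = 15064.
15064 ≠ 20520, so X is off the plane.

No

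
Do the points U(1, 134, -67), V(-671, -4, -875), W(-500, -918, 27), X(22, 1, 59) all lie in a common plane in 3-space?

A normal to the plane through U, V, W is n = UV × UW = (-862988, 467976, 637806).
The plane has equation n·P = 19112794. For X: n·X = 19112794.
Equal, so X lies in the plane and all four are coplanar.

Yes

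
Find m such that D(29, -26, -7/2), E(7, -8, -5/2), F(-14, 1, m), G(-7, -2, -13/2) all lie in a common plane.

Coplanarity ⇔ det[DE; DF; DG] = 0.
Expanding, this is linear in m: (-120)m + (-1020) = 0.
So m = -17/2.

-17/2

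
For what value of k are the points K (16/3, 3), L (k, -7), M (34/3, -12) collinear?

Collinearity: (L − K) must be parallel to (M − K) = (6, -15).
Cross-multiplying the components: (k − 16/3)·(-15) = (-10)·(6).
Solving gives k = 28/3.

28/3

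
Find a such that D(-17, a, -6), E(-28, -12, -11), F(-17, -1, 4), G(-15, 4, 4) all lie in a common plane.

The points are coplanar iff DE · (DF × DG) = 0.
Expanding, this is linear in a: (-30)a + (300) = 0.
So a = 10.

10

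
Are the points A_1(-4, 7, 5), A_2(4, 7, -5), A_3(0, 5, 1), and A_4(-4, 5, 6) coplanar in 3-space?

Yes

A normal to the plane through A_1, A_2, A_3 is n = A_1A_2 × A_1A_3 = (-20, -8, -16).
The plane has equation n·P = -56. For A_4: n·A_4 = -56.
Equal, so A_4 lies in the plane and all four are coplanar.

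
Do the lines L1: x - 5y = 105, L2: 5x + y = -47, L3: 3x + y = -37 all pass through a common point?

Yes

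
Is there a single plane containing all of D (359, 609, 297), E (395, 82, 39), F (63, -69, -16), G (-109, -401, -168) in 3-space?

No

The four points are coplanar iff the 3×3 determinant with rows DE, DF, DG is zero.
Rows: (36, -527, -258), (-296, -678, -313), (-468, -1010, -465).
Expanding along the first row: (36)(-860) − (-527)(-8844) + (-258)(-18344) = 41004.
Nonzero ⇒ not coplanar.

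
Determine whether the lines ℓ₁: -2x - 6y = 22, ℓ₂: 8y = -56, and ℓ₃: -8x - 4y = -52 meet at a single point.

Yes

Intersecting ℓ₁ and ℓ₂: solving the 2×2 system gives (x, y) = (10, -7).
Substitute into ℓ₃: (-8)(10) + (-4)(-7) = -52.
This equals -52, so (10, -7) lies on all three lines and they are concurrent.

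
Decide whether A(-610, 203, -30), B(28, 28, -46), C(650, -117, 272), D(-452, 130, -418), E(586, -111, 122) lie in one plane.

No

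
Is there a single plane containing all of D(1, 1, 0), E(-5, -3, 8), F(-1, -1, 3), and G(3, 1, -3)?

No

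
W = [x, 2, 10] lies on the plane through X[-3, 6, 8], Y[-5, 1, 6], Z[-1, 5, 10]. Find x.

-1

Coplanarity requires XY · (XZ × XW) = 0.
XY = (-2, -5, -2), XZ = (2, -1, 2); the triple product is linear in x with coefficient -12 and constant term -12.
Setting it to zero: x = -1.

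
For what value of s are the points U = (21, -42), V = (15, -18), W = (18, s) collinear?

-30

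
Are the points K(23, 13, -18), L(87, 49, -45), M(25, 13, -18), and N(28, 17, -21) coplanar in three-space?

Yes

With K as base: KL = (64, 36, -27), KM = (2, 0, 0), KN = (5, 4, -3).
KM × KN = (0, 6, 8).
KL · (KM × KN) = 0.
The scalar triple product vanishes, so the four points are coplanar.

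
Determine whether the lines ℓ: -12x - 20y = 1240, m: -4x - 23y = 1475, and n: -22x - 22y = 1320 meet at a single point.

Intersecting ℓ and m: solving the 2×2 system gives (x, y) = (5, -65).
Substitute into n: (-22)(5) + (-22)(-65) = 1320.
This equals 1320, so (5, -65) lies on all three lines and they are concurrent.

Yes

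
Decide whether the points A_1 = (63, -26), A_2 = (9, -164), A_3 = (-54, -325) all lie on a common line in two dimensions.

Yes

A_1A_2 = (-54, -138), A_1A_3 = (-117, -299).
Twice the signed area of △A_1A_2A_3 is (-54)(-299) − (-138)(-117) = 0.
The triangle is degenerate (zero area), so the points are collinear.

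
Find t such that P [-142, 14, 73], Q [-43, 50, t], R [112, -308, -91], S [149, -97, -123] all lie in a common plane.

4

Normal to plane PRS: n = (44908, 2060, 65508); plane equation n·X = -1566012.
Requiring n·Q = -1566012: (65508)t + (-1828044) = -1566012.
So t = 4.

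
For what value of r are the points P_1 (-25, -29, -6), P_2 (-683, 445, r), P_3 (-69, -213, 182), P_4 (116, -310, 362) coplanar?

-790

Coplanarity ⇔ det[P_1P_2; P_1P_3; P_1P_4] = 0.
Expanding, this is linear in r: (38308)r + (30263320) = 0.
So r = -790.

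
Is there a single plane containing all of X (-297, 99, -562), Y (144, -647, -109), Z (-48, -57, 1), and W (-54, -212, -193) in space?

No

A normal to the plane through X, Y, Z is n = XY × XZ = (-349330, -135486, 116958).
The plane has equation n·P = 24607500. For W: n·W = 25013958.
25013958 ≠ 24607500, so W is off the plane.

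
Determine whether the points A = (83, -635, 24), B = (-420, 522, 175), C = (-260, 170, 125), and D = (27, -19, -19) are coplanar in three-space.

Yes

A normal to the plane through A, B, C is n = AB × AC = (-4698, -990, -8064).
The plane has equation n·P = 45180. For D: n·D = 45180.
Equal, so D lies in the plane and all four are coplanar.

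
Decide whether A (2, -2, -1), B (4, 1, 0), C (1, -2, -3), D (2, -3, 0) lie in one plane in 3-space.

With A as base: AB = (2, 3, 1), AC = (-1, 0, -2), AD = (0, -1, 1).
AC × AD = (-2, 1, 1).
AB · (AC × AD) = 0.
The scalar triple product vanishes, so the four points are coplanar.

Yes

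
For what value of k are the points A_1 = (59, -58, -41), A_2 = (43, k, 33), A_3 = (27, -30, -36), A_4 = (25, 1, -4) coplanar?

Normal to plane A_1A_3A_4: n = (741, 1014, -936); plane equation n·P = 23283.
Requiring n·A_2 = 23283: (1014)k + (975) = 23283.
So k = 22.

22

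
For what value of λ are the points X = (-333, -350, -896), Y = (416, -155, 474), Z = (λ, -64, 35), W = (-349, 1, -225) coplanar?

Normal to plane XYW: n = (-350025, -524499, 266019); plane equation n·P = 61779951.
Requiring n·Z = 61779951: (-350025)λ + (42878601) = 61779951.
So λ = -54.

-54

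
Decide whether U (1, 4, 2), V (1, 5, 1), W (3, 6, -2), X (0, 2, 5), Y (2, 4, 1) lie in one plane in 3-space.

Yes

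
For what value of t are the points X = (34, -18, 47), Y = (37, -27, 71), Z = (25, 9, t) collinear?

-25

Direction XY = (3, -9, 24). From the x-coordinate of Z, the parameter along the line is τ = (25 − 34)/3 = -3.
Then t = 47 + (-3)·(24) = -25.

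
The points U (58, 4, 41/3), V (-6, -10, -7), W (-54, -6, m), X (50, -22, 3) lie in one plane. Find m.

-53/3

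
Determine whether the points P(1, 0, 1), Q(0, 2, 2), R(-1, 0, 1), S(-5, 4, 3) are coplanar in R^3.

Yes

The four points are coplanar iff the 3×3 determinant with rows PQ, PR, PS is zero.
Rows: (-1, 2, 1), (-2, 0, 0), (-6, 4, 2).
Expanding along the first row: (-1)(0) − (2)(-4) + (1)(-8) = 0.
Zero determinant ⇒ coplanar.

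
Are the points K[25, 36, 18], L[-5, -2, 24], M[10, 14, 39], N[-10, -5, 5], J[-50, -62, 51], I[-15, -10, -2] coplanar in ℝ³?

The plane through K, L, M has normal n = KL × KM = (-666, 540, 90) and equation n·P = 4410.
Checking the remaining points: n·N = 4410, n·J = 4410, n·I = 4410.
All equal 4410, so all 6 points lie in one plane.

Yes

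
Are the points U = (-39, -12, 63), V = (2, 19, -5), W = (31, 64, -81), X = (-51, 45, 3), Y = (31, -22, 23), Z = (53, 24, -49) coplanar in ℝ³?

The plane through U, V, W has normal n = UV × UW = (704, 1144, 946) and equation n·P = 18414.
Checking the remaining points: n·X = 18414, n·Y = 18414, n·Z = 18414.
All equal 18414, so all 6 points lie in one plane.

Yes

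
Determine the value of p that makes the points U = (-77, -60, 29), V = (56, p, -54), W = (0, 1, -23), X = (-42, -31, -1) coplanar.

44

Normal to plane UWX: n = (-322, 490, 98); plane equation n·P = -1764.
Requiring n·V = -1764: (490)p + (-23324) = -1764.
So p = 44.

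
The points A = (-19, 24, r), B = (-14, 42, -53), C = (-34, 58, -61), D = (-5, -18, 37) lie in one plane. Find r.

Coplanarity ⇔ det[AB; AC; AD] = 0.
Expanding, this is linear in r: (-1056)r + (-20064) = 0.
So r = -19.

-19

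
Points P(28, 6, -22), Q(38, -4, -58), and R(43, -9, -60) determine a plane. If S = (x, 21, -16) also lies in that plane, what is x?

13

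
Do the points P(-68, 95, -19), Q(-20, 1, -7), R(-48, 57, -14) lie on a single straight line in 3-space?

PQ = (48, -94, 12), PR = (20, -38, 5).
PQ × PR = (-14, 0, 56).
The cross product is nonzero, so the points do not lie on one line.

No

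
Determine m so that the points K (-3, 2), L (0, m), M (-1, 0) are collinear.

-1

Collinearity: (L − K) must be parallel to (M − K) = (2, -2).
Cross-multiplying the components: (m − 2)·(2) = (3)·(-2).
Solving gives m = -1.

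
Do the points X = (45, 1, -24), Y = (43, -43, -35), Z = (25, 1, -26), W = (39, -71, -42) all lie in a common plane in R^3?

No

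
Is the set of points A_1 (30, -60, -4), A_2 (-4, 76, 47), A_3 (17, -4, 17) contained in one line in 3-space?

A_1A_2 = (-34, 136, 51), A_1A_3 = (-13, 56, 21).
Comparing components 3 and 1: (51)(-13) − (-34)(21) = 51 ≠ 0, so A_1A_2 and A_1A_3 are not parallel and the points are not collinear.

No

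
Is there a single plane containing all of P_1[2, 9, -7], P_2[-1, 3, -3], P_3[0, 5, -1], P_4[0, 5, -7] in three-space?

A normal to the plane through P_1, P_2, P_3 is n = P_1P_2 × P_1P_3 = (-20, 10, 0).
The plane has equation n·P = 50. For P_4: n·P_4 = 50.
Equal, so P_4 lies in the plane and all four are coplanar.

Yes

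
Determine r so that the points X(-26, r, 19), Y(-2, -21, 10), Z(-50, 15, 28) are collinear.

-3

Collinearity requires XY × XZ = 0; each component is linear in r.
The x-component gives (-18)r + (-54) = 0, so r = -3.
The remaining components then also vanish.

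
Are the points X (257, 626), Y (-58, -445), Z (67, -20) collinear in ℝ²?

XY = (-315, -1071), XZ = (-190, -646).
det[XY; XZ] = (-315)(-646) − (-1071)(-190) = 0.
The determinant is zero, so the points are collinear.

Yes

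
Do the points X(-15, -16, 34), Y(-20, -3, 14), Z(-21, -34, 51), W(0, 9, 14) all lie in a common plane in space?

No

With X as base: XY = (-5, 13, -20), XZ = (-6, -18, 17), XW = (15, 25, -20).
XZ × XW = (-65, 135, 120).
XY · (XZ × XW) = -320.
Since -320 ≠ 0, the four points are not coplanar.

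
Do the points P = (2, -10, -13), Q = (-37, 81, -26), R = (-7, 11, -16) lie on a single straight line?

Yes

PQ = (-39, 91, -13), PR = (-9, 21, -3).
PQ × PR = (0, 0, 0).
The cross product vanishes, so the three points are collinear.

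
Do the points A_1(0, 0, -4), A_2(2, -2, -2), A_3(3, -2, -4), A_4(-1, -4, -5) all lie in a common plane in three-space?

No

A normal to the plane through A_1, A_2, A_3 is n = A_1A_2 × A_1A_3 = (4, 6, 2).
The plane has equation n·P = -8. For A_4: n·A_4 = -38.
-38 ≠ -8, so A_4 is off the plane.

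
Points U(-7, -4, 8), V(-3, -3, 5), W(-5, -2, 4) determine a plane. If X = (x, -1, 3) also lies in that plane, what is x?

-7

Coplanarity requires UV · (UW × UX) = 0.
UV = (4, 1, -3), UW = (2, 2, -4); the triple product is linear in x with coefficient 2 and constant term 14.
Setting it to zero: x = -7.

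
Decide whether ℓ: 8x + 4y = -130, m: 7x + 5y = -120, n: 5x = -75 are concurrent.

The three lines meet at one point iff the augmented coefficient matrix [aᵢ bᵢ cᵢ] has rank < 3, i.e. its determinant vanishes.
Here the determinant is -50.
Nonzero, so no common point exists.

No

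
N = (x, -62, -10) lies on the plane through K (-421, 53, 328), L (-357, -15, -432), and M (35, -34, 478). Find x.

Coplanarity requires KL · (KM × KN) = 0.
KL = (64, -68, -760), KM = (456, -87, 150); the triple product is linear in x with coefficient -76320 and constant term 228960.
Setting it to zero: x = 3.

3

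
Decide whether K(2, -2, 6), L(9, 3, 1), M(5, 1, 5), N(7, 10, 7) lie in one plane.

No

A normal to the plane through K, L, M is n = KL × KM = (10, -8, 6).
The plane has equation n·P = 72. For N: n·N = 32.
32 ≠ 72, so N is off the plane.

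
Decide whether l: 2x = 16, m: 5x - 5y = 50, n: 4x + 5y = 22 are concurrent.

Lines aᵢx + bᵢy = cᵢ with pairwise distinct directions are concurrent exactly when det[aᵢ bᵢ cᵢ] = 0.
Here the determinant is 0.
It vanishes, so the lines are concurrent at (8, -2).

Yes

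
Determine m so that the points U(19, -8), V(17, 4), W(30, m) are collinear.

-74

The three points are collinear iff det[UV; UW] = 0.
This determinant is linear in m: (-2)m + (-148) = 0, so m = -74.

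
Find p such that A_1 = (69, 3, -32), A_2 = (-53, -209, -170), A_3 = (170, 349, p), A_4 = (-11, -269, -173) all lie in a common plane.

Normal to plane A_1A_2A_4: n = (-7644, -6162, 16224); plane equation n·P = -1065090.
Requiring n·A_3 = -1065090: (16224)p + (-3450018) = -1065090.
So p = 147.

147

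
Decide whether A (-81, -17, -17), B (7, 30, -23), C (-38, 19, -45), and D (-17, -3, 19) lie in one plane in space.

With A as base: AB = (88, 47, -6), AC = (43, 36, -28), AD = (64, 14, 36).
AC × AD = (1688, -3340, -1702).
AB · (AC × AD) = 1776.
Since 1776 ≠ 0, the four points are not coplanar.

No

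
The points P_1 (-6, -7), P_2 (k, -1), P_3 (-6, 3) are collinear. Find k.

The three points are collinear iff det[P_1P_2; P_1P_3] = 0.
This determinant is linear in k: (10)k + (60) = 0, so k = -6.

-6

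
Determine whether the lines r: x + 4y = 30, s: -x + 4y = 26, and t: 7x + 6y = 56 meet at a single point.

Intersecting r and s: solving the 2×2 system gives (x, y) = (2, 7).
Substitute into t: (7)(2) + (6)(7) = 56.
This equals 56, so (2, 7) lies on all three lines and they are concurrent.

Yes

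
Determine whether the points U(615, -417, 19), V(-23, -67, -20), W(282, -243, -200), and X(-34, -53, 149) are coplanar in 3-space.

No

With U as base: UV = (-638, 350, -39), UW = (-333, 174, -219), UX = (-649, 364, 130).
UW × UX = (102336, 185421, -8286).
UV · (UW × UX) = -69864.
Since -69864 ≠ 0, the four points are not coplanar.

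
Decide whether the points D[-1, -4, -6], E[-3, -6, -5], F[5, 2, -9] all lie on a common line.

DE = (-2, -2, 1), DF = (6, 6, -3).
Each component of DF is -3 times the corresponding component of DE, so DF = -3·DE and the points are collinear.

Yes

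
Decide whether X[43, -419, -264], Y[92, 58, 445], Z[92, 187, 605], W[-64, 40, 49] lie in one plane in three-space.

Yes

The four points are coplanar iff the 3×3 determinant with rows XY, XZ, XW is zero.
Rows: (49, 477, 709), (49, 606, 869), (-107, 459, 313).
Expanding along the first row: (49)(-209193) − (477)(108320) + (709)(87333) = 0.
Zero determinant ⇒ coplanar.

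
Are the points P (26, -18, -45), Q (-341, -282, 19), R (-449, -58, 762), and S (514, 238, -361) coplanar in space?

No

A normal to the plane through P, Q, R is n = PQ × PR = (-210488, 265769, -110720).
The plane has equation n·X = -5274130. For S: n·S = -4967890.
-4967890 ≠ -5274130, so S is off the plane.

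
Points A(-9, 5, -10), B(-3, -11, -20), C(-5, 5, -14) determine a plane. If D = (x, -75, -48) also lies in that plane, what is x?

9

The plane through A, B, C has equation 64x − 16y + 64z = -1296.
Substituting D: (64)x + (-1872) = -1296, so x = 9.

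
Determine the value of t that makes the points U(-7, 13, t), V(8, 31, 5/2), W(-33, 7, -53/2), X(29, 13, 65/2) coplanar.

-7/2

The points are coplanar iff UV · (UW × UX) = 0.
Expanding, this is linear in t: (-1242)t + (-4347) = 0.
So t = -7/2.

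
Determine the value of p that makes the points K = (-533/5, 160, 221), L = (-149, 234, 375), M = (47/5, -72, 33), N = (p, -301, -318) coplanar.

Normal to plane KLM: n = (21816, 49464/5, 6264/5); plane equation n·P = -2329344/5.
Requiring n·N = -2329344/5: (21816)p + (-16880616/5) = -2329344/5.
So p = 667/5.

667/5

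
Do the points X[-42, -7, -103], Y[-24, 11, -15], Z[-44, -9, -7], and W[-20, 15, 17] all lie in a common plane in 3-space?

Yes

The four points are coplanar iff the 3×3 determinant with rows XY, XZ, XW is zero.
Rows: (18, 18, 88), (-2, -2, 96), (22, 22, 120).
Expanding along the first row: (18)(-2352) − (18)(-2352) + (88)(0) = 0.
Zero determinant ⇒ coplanar.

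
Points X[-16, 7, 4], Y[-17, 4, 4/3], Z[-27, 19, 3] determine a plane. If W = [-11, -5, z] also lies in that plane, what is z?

The plane through X, Y, Z has equation 35x + (85/3)y − 45z = -1625/3.
Substituting W: (-45)z + (-1580/3) = -1625/3, so z = 1/3.

1/3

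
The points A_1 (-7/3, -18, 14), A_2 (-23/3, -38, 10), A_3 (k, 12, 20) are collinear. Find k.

Collinearity requires A_1A_2 × A_1A_3 = 0; each component is linear in k.
The y-component gives (-4)k + (68/3) = 0, so k = 17/3.
The remaining components then also vanish.

17/3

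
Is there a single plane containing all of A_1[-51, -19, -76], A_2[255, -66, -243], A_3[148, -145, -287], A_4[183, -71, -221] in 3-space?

No

The four points are coplanar iff the 3×3 determinant with rows A_1A_2, A_1A_3, A_1A_4 is zero.
Rows: (306, -47, -167), (199, -126, -211), (234, -52, -145).
Expanding along the first row: (306)(7298) − (-47)(20519) + (-167)(19136) = 1869.
Nonzero ⇒ not coplanar.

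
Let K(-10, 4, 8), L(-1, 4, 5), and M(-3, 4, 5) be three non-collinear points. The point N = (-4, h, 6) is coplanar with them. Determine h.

4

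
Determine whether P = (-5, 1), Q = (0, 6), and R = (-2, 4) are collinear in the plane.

PQ = (5, 5), PR = (3, 3).
Checking proportionality: PR = 3/5·PQ, so the vectors are parallel and the points are collinear.

Yes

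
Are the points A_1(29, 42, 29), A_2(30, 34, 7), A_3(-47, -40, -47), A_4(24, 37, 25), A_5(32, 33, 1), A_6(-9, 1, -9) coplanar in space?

The plane through A_1, A_2, A_3 has normal n = A_1A_2 × A_1A_3 = (-1196, 1748, -690) and equation n·P = 18722.
Checking the remaining points: n·A_4 = 18722, n·A_5 = 18722, n·A_6 = 18722.
All equal 18722, so all 6 points lie in one plane.

Yes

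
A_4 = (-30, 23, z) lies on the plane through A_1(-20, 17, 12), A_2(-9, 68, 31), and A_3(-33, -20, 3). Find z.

A normal to the plane is n = A_1A_2 × A_1A_3 = (244, -148, 256).
A_4 lies in the plane iff n · A_1A_4 = 0.
This gives (256)z + (-6400) = 0, so z = 25.

25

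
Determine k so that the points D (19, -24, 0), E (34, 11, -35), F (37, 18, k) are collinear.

-42

Direction DE = (15, 35, -35). From the x-coordinate of F, the parameter along the line is τ = (37 − 19)/15 = 6/5.
Then k = 0 + 6/5·(-35) = -42.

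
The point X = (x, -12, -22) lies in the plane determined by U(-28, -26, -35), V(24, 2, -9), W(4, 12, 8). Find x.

Coplanarity requires UV · (UW × UX) = 0.
UV = (52, 28, 26), UW = (32, 38, 43); the triple product is linear in x with coefficient 216 and constant term 432.
Setting it to zero: x = -2.

-2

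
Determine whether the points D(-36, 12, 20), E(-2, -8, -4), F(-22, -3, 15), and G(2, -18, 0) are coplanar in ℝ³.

A normal to the plane through D, E, F is n = DE × DF = (-260, -166, -230).
The plane has equation n·P = 2768. For G: n·G = 2468.
2468 ≠ 2768, so G is off the plane.

No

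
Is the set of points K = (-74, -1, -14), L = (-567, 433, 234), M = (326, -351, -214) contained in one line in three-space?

KL = (-493, 434, 248), KM = (400, -350, -200).
KL × KM = (0, 600, -1050).
The cross product is nonzero, so the points do not lie on one line.

No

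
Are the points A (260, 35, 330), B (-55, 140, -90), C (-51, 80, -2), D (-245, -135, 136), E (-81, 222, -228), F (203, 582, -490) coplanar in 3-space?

No

The plane through A, B, C has normal n = AB × AC = (-15960, 26040, 18480) and equation n·P = 2860200.
Checking the remaining points: n·D = 2908080, n·E = 2860200, n·F = 2860200.
Since n·D = 2908080 ≠ 2860200, D is off the plane and the points are not all coplanar.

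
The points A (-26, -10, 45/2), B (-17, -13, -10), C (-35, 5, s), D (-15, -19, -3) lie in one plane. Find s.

23

The points are coplanar iff AB · (AC × AD) = 0.
Expanding, this is linear in s: (48)s + (-1104) = 0.
So s = 23.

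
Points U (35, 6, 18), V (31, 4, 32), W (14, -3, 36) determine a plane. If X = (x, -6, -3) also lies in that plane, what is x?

A normal to the plane is n = UV × UW = (90, -222, -6).
X lies in the plane iff n · UX = 0.
This gives (90)x + (-360) = 0, so x = 4.

4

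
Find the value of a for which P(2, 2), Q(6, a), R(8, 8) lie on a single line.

Collinearity: (Q − P) must be parallel to (R − P) = (6, 6).
Cross-multiplying the components: (a − 2)·(6) = (4)·(6).
Solving gives a = 6.

6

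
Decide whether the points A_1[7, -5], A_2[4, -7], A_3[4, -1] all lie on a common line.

No

A_1A_2 = (-3, -2), A_1A_3 = (-3, 4).
If collinear, A_1A_3 would be a scalar multiple of A_1A_2. But (-3)·(4) ≠ (-2)·(-3) (difference -18), so they are not parallel; the points are not collinear.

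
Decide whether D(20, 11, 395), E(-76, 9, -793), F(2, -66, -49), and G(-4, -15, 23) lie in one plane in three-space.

With D as base: DE = (-96, -2, -1188), DF = (-18, -77, -444), DG = (-24, -26, -372).
DF × DG = (17100, 3960, -1380).
DE · (DF × DG) = -10080.
Since -10080 ≠ 0, the four points are not coplanar.

No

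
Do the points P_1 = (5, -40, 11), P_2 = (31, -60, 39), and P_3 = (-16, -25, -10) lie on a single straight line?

No

P_1P_2 = (26, -20, 28), P_1P_3 = (-21, 15, -21).
P_1P_2 × P_1P_3 = (0, -42, -30).
The cross product is nonzero, so the points do not lie on one line.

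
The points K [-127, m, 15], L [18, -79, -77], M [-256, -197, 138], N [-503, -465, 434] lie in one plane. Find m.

-107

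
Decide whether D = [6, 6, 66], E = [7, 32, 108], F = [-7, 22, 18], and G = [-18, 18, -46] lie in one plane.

With D as base: DE = (1, 26, 42), DF = (-13, 16, -48), DG = (-24, 12, -112).
DF × DG = (-1216, -304, 228).
DE · (DF × DG) = 456.
Since 456 ≠ 0, the four points are not coplanar.

No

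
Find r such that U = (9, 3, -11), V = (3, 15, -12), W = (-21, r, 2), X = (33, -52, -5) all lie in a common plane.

The points are coplanar iff UV · (UW × UX) = 0.
Expanding, this is linear in r: (-12)r + (0) = 0.
So r = 0.

0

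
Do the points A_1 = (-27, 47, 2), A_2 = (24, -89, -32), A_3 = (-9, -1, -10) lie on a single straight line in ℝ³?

Yes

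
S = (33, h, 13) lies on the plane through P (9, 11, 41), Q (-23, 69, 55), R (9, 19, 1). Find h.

Coplanarity requires PQ · (PR × PS) = 0.
PQ = (-32, 58, 14), PR = (0, 8, -40); the triple product is linear in h with coefficient -1280 and constant term -37120.
Setting it to zero: h = -29.

-29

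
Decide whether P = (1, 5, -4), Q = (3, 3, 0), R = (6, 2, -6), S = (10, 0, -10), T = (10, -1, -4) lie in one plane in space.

Yes

The plane through P, Q, R has normal n = PQ × PR = (16, 24, 4) and equation n·X = 120.
Checking the remaining points: n·S = 120, n·T = 120.
All equal 120, so all 5 points lie in one plane.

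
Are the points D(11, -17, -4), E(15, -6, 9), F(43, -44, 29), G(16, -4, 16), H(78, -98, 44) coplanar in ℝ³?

No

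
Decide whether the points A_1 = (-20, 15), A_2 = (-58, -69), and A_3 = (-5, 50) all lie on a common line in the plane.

No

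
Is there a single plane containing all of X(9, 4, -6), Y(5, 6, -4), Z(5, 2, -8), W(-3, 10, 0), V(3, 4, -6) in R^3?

Yes

The plane through X, Y, Z has normal n = XY × XZ = (0, -16, 16) and equation n·P = -160.
Checking the remaining points: n·W = -160, n·V = -160.
All equal -160, so all 5 points lie in one plane.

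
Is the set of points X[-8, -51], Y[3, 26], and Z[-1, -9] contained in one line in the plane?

XY = (11, 77), XZ = (7, 42).
Twice the signed area of △XYZ is (11)(42) − (77)(7) = -77.
The area is nonzero, so the three points are not collinear.

No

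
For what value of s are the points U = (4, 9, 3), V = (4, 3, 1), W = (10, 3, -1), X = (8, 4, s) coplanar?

0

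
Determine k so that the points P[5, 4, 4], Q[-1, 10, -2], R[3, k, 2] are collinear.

Collinearity requires PQ × PR = 0; each component is linear in k.
The x-component gives (6)k + (-36) = 0, so k = 6.
The remaining components then also vanish.

6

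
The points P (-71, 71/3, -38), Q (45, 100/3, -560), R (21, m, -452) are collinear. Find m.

Direction PQ = (116, 29/3, -522). From the x-coordinate of R, the parameter along the line is τ = (21 − (-71))/116 = 23/29.
Then m = 71/3 + 23/29·(29/3) = 94/3.

94/3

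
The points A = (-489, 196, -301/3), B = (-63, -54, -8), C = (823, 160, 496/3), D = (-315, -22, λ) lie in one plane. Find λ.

-179/3

Normal to plane ABC: n = (-189278/3, 23902/3, 312664); plane equation n·P = 1043290.
Requiring n·D = 1043290: (312664)λ + (59096726/3) = 1043290.
So λ = -179/3.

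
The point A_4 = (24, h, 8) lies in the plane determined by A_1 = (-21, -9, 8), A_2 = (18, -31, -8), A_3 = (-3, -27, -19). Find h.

-27

A normal to the plane is n = A_1A_2 × A_1A_3 = (306, 765, -306).
A_4 lies in the plane iff n · A_1A_4 = 0.
This gives (765)h + (20655) = 0, so h = -27.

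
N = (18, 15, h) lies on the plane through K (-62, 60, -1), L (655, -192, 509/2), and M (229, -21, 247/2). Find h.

Coplanarity requires KL · (KM × KN) = 0.
KL = (717, -252, 511/2), KM = (291, -81, 249/2); the triple product is linear in h with coefficient 15255 and constant term -167805.
Setting it to zero: h = 11.

11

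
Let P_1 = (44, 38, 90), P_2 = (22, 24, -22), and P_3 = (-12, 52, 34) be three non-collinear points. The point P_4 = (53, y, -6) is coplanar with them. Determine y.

A normal to the plane is n = P_1P_2 × P_1P_3 = (2352, 5040, -1092).
P_4 lies in the plane iff n · P_1P_4 = 0.
This gives (5040)y + (-65520) = 0, so y = 13.

13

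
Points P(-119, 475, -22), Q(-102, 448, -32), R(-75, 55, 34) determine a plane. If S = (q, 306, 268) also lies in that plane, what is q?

-380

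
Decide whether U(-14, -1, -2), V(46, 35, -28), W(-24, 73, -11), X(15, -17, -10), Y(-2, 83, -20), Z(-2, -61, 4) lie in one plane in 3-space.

No

The plane through U, V, W has normal n = UV × UW = (1600, 800, 4800) and equation n·P = -32800.
Checking the remaining points: n·X = -37600, n·Y = -32800, n·Z = -32800.
Since n·X = -37600 ≠ -32800, X is off the plane and the points are not all coplanar.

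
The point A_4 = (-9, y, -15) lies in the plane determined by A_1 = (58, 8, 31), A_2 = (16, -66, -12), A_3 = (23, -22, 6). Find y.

-44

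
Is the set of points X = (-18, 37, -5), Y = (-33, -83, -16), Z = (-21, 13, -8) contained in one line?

XY = (-15, -120, -11), XZ = (-3, -24, -3).
Comparing components 2 and 3: (-120)(-3) − (-11)(-24) = 96 ≠ 0, so XY and XZ are not parallel and the points are not collinear.

No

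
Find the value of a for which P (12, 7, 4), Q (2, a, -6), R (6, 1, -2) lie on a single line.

-3

Collinearity requires PQ × PR = 0; each component is linear in a.
The x-component gives (-6)a + (-18) = 0, so a = -3.
The remaining components then also vanish.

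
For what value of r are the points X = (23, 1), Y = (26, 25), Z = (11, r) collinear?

-95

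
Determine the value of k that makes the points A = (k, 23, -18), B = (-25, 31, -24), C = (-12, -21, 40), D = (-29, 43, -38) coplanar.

-18

The points are coplanar iff AB · (AC × AD) = 0.
Expanding, this is linear in k: (40)k + (720) = 0.
So k = -18.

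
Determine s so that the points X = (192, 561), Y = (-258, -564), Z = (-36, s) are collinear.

Collinearity: (Z − X) must be parallel to (Y − X) = (-450, -1125).
Cross-multiplying the components: (s − 561)·(-450) = (-228)·(-1125).
Solving gives s = -9.

-9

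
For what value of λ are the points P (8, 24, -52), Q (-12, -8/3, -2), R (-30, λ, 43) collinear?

-80/3

Collinearity requires PQ × PR = 0; each component is linear in λ.
The x-component gives (-50)λ + (-4000/3) = 0, so λ = -80/3.
The remaining components then also vanish.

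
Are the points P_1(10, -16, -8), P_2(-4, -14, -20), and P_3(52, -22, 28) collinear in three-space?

P_1P_2 = (-14, 2, -12), P_1P_3 = (42, -6, 36).
Each component of P_1P_3 is -3 times the corresponding component of P_1P_2, so P_1P_3 = -3·P_1P_2 and the points are collinear.

Yes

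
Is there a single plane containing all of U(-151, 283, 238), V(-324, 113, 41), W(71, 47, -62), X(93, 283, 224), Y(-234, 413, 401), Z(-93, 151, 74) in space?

Yes

The plane through U, V, W has normal n = UV × UW = (4508, -95634, 78568) and equation n·P = -9045946.
Checking the remaining points: n·X = -9045946, n·Y = -9045946, n·Z = -9045946.
All equal -9045946, so all 6 points lie in one plane.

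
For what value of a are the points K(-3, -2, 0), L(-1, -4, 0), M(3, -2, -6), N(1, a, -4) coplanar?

Normal to plane KLM: n = (12, 12, 12); plane equation n·P = -60.
Requiring n·N = -60: (12)a + (-36) = -60.
So a = -2.

-2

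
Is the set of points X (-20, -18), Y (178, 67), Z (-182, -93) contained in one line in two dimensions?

XY = (198, 85), XZ = (-162, -75).
If collinear, XZ would be a scalar multiple of XY. But (198)·(-75) ≠ (85)·(-162) (difference -1080), so they are not parallel; the points are not collinear.

No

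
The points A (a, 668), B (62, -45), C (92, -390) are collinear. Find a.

0

The three points are collinear iff det[AB; AC] = 0.
This determinant is linear in a: (345)a + (0) = 0, so a = 0.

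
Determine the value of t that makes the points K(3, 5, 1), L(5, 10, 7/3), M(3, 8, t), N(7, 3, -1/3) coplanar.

Normal to plane KLN: n = (-4, 8, -24); plane equation n·P = 4.
Requiring n·M = 4: (-24)t + (52) = 4.
So t = 2.

2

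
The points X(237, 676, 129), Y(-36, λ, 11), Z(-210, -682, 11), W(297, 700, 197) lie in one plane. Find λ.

-14

Normal to plane XZW: n = (-89512, 23316, 70752); plane equation n·P = 3674280.
Requiring n·Y = 3674280: (23316)λ + (4000704) = 3674280.
So λ = -14.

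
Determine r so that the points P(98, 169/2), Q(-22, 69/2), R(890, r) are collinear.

829/2

The three points are collinear iff det[PQ; PR] = 0.
This determinant is linear in r: (-120)r + (49740) = 0, so r = 829/2.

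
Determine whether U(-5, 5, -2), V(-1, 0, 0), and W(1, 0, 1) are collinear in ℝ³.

No

UV = (4, -5, 2), UW = (6, -5, 3).
UV × UW = (-5, 0, 10).
The cross product is nonzero, so the points do not lie on one line.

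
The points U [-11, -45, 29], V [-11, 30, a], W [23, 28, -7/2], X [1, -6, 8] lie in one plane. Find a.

Normal to plane UWX: n = (-531/2, 324, 450); plane equation n·P = 2781/2.
Requiring n·V = 2781/2: (450)a + (25281/2) = 2781/2.
So a = -25.

-25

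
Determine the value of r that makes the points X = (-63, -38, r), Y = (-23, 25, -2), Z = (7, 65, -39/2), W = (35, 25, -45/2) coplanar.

Coplanarity ⇔ det[XY; XZ; XW] = 0.
Expanding, this is linear in r: (2320)r + (-53360) = 0.
So r = 23.

23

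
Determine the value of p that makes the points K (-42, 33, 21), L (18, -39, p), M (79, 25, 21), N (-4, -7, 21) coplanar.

21

Normal to plane KMN: n = (0, 0, -4536); plane equation n·P = -95256.
Requiring n·L = -95256: (-4536)p + (0) = -95256.
So p = 21.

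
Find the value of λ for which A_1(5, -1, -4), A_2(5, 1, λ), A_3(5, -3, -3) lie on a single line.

Direction A_1A_3 = (0, -2, 1). From the y-coordinate of A_2, the parameter along the line is τ = (1 − (-1))/(-2) = -1.
Then λ = (-4) + (-1)·(1) = -5.

-5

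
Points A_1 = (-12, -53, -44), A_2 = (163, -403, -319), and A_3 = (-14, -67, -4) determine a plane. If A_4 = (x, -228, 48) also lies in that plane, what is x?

A normal to the plane is n = A_1A_2 × A_1A_3 = (-17850, -6450, -3150).
A_4 lies in the plane iff n · A_1A_4 = 0.
This gives (-17850)x + (624750) = 0, so x = 35.

35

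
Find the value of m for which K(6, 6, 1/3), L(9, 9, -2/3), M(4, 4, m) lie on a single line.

1

Collinearity requires KL × KM = 0; each component is linear in m.
The x-component gives (3)m + (-3) = 0, so m = 1.
The remaining components then also vanish.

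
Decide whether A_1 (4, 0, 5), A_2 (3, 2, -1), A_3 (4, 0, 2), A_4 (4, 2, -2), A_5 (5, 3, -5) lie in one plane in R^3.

No

The plane through A_1, A_2, A_3 has normal n = A_1A_2 × A_1A_3 = (-6, -3, 0) and equation n·P = -24.
Checking the remaining points: n·A_4 = -30, n·A_5 = -39.
Since n·A_4 = -30 ≠ -24, A_4 is off the plane and the points are not all coplanar.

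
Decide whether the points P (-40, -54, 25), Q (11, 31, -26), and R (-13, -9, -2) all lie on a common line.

Yes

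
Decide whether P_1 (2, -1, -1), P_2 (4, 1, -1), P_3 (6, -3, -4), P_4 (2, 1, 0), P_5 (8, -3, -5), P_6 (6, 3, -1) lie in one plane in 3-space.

The plane through P_1, P_2, P_3 has normal n = P_1P_2 × P_1P_3 = (-6, 6, -12) and equation n·P = -6.
Checking the remaining points: n·P_4 = -6, n·P_5 = -6, n·P_6 = -6.
All equal -6, so all 6 points lie in one plane.

Yes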